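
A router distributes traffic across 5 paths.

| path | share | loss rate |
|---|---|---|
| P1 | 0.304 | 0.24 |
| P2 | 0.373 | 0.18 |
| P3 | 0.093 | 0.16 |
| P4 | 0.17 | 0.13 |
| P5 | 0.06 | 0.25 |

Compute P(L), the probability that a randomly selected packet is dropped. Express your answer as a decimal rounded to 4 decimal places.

0.1921

P(L) = P(L|P1)·P(P1) + P(L|P2)·P(P2) + P(L|P3)·P(P3) + P(L|P4)·P(P4) + P(L|P5)·P(P5)
      = 0.24·0.304 + 0.18·0.373 + 0.16·0.093 + 0.13·0.17 + 0.25·0.06
      = 0.07296 + 0.06714 + 0.01488 + 0.0221 + 0.015 = 0.19208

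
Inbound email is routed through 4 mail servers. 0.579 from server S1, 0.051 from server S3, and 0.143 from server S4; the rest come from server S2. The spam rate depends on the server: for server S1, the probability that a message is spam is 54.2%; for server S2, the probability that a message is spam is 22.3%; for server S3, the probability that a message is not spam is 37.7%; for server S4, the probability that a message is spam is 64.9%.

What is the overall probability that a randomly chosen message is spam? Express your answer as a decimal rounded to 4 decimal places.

P(S2) = 1 − (0.579 + 0.051 + 0.143) = 0.227.
P(S|S3) = 1 − 0.377 = 0.623.
P(S) = P(S|S1)·P(S1) + P(S|S2)·P(S2) + P(S|S3)·P(S3) + P(S|S4)·P(S4)
      = 0.542·0.579 + 0.223·0.227 + 0.623·0.051 + 0.649·0.143
      = 0.313818 + 0.050621 + 0.031773 + 0.092807 = 0.489019

P(S) ≈ 0.4890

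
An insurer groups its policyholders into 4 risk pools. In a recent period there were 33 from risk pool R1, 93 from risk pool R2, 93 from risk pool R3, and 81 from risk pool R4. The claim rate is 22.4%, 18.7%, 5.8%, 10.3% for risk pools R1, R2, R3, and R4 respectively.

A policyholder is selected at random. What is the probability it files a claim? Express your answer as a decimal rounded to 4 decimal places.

P(C) ≈ 0.1284

Total: 33 + 93 + 93 + 81 = 300.
P(R1) = 33/300 = 0.11. P(R2) = 93/300 = 0.31. P(R3) = 93/300 = 0.31. P(R4) = 81/300 = 0.27.
Summing over the partition,
P(C) = P(C|R1)·P(R1) + P(C|R2)·P(R2) + P(C|R3)·P(R3) + P(C|R4)·P(R4)
      = 0.224·0.11 + 0.187·0.31 + 0.058·0.31 + 0.103·0.27
      = 0.02464 + 0.05797 + 0.01798 + 0.02781 = 0.1284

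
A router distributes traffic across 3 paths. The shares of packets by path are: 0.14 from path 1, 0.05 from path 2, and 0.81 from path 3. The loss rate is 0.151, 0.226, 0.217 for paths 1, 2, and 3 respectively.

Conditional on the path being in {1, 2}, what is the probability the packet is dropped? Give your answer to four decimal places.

Let S = {1, 2}.
P(S) = 0.14 + 0.05 = 0.19.
P(L ∩ S) = 0.151·0.14 + 0.226·0.05 = 0.02114 + 0.0113 = 0.03244.
P(L | S) = 0.03244 / 0.19 = 0.170737…

P(L|S) ≈ 0.1707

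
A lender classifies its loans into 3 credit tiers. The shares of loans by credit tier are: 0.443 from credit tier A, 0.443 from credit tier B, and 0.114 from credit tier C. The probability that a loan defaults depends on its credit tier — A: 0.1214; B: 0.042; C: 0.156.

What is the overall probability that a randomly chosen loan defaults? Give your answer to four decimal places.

0.0902

Summing over the partition,
P(D) = P(D|A)·P(A) + P(D|B)·P(B) + P(D|C)·P(C)
      = 0.1214·0.443 + 0.042·0.443 + 0.156·0.114
      = 0.0537802 + 0.018606 + 0.017784 = 0.0901702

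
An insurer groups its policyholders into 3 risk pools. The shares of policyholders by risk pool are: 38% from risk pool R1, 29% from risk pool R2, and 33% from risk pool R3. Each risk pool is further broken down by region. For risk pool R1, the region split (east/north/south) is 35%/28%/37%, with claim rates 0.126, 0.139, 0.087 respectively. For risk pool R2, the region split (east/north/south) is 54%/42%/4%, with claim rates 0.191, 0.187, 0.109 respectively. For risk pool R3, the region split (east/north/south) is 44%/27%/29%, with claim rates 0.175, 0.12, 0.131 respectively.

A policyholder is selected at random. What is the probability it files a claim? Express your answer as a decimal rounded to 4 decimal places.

0.1464

P(C|R1) = 0.35·0.126 + 0.28·0.139 + 0.37·0.087 = 0.0441 + 0.03892 + 0.03219 = 0.11521
P(C|R2) = 0.54·0.191 + 0.42·0.187 + 0.04·0.109 = 0.10314 + 0.07854 + 0.00436 = 0.18604
P(C|R3) = 0.44·0.175 + 0.27·0.12 + 0.29·0.131 = 0.077 + 0.0324 + 0.03799 = 0.14739
Then overall,
P(C) = 0.38·0.11521 + 0.29·0.18604 + 0.33·0.14739
      = 0.0437798 + 0.0539516 + 0.0486387 = 0.1463701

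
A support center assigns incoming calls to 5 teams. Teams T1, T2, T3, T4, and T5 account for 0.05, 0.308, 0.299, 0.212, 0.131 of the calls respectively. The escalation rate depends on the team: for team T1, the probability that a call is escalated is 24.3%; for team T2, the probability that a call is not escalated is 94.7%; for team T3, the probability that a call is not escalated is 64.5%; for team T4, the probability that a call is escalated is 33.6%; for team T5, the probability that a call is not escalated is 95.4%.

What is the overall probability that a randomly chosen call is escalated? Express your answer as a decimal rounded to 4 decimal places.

P(E) ≈ 0.2119

P(E|T2) = 1 − 0.947 = 0.053.
P(E|T3) = 1 − 0.645 = 0.355.
P(E|T5) = 1 − 0.954 = 0.046.
Using total probability over the partition,
P(E) = P(E|T1)·P(T1) + P(E|T2)·P(T2) + P(E|T3)·P(T3) + P(E|T4)·P(T4) + P(E|T5)·P(T5)
      = 0.243·0.05 + 0.053·0.308 + 0.355·0.299 + 0.336·0.212 + 0.046·0.131
      = 0.01215 + 0.016324 + 0.106145 + 0.071232 + 0.006026 = 0.211877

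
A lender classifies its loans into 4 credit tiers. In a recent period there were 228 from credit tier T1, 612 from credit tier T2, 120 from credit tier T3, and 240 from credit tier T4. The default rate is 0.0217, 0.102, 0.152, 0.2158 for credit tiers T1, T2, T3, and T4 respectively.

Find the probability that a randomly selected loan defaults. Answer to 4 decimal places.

Total: 228 + 612 + 120 + 240 = 1200.
P(T1) = 228/1200 = 0.19. P(T2) = 612/1200 = 0.51. P(T3) = 120/1200 = 0.1. P(T4) = 240/1200 = 0.2.
Summing over the partition,
P(D) = P(D|T1)·P(T1) + P(D|T2)·P(T2) + P(D|T3)·P(T3) + P(D|T4)·P(T4)
      = 0.0217·0.19 + 0.102·0.51 + 0.152·0.1 + 0.2158·0.2
      = 0.004123 + 0.05202 + 0.0152 + 0.04316 = 0.114503

P(D) ≈ 0.1145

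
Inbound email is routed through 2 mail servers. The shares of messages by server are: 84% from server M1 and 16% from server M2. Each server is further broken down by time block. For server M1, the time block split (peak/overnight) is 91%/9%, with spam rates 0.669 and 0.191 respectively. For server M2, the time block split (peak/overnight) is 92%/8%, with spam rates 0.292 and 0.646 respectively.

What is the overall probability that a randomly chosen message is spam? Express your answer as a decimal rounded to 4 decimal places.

P(S|M1) = 0.91·0.669 + 0.09·0.191 = 0.60879 + 0.01719 = 0.62598
P(S|M2) = 0.92·0.292 + 0.08·0.646 = 0.26864 + 0.05168 = 0.32032
Then overall,
P(S) = 0.84·0.62598 + 0.16·0.32032
      = 0.5258232 + 0.0512512 = 0.5770744

0.5771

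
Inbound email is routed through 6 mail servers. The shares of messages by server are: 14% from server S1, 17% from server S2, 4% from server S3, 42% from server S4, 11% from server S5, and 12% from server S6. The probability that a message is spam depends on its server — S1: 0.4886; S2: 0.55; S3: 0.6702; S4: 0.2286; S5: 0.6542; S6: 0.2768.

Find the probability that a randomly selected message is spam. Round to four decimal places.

P(S) = P(S|S1)·P(S1) + P(S|S2)·P(S2) + P(S|S3)·P(S3) + P(S|S4)·P(S4) + P(S|S5)·P(S5) + P(S|S6)·P(S6)
      = 0.4886·0.14 + 0.55·0.17 + 0.6702·0.04 + 0.2286·0.42 + 0.6542·0.11 + 0.2768·0.12
      = 0.068404 + 0.0935 + 0.026808 + 0.096012 + 0.071962 + 0.033216 = 0.389902

P(S) ≈ 0.3899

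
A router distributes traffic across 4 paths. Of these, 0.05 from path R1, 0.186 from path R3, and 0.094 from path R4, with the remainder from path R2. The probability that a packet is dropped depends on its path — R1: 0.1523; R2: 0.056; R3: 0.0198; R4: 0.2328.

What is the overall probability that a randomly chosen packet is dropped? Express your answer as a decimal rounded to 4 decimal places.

P(R2) = 1 − (0.05 + 0.186 + 0.094) = 0.67.
P(L) = P(L|R1)·P(R1) + P(L|R2)·P(R2) + P(L|R3)·P(R3) + P(L|R4)·P(R4)
      = 0.1523·0.05 + 0.056·0.67 + 0.0198·0.186 + 0.2328·0.094
      = 0.007615 + 0.03752 + 0.0036828 + 0.0218832 = 0.070701

0.0707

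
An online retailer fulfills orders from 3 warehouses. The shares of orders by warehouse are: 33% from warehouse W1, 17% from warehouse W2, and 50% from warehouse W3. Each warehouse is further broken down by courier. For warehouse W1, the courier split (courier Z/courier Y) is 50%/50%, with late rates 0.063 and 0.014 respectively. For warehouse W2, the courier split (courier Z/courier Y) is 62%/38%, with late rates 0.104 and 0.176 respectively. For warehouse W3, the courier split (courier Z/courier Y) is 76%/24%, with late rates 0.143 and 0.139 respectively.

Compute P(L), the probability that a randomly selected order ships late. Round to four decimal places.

P(L|W1) = 0.5·0.063 + 0.5·0.014 = 0.0315 + 0.007 = 0.0385
P(L|W2) = 0.62·0.104 + 0.38·0.176 = 0.06448 + 0.06688 = 0.13136
P(L|W3) = 0.76·0.143 + 0.24·0.139 = 0.10868 + 0.03336 = 0.14204
By total probability over the outer partition,
P(L) = 0.33·0.0385 + 0.17·0.13136 + 0.5·0.14204
      = 0.012705 + 0.0223312 + 0.07102 = 0.1060562

0.1061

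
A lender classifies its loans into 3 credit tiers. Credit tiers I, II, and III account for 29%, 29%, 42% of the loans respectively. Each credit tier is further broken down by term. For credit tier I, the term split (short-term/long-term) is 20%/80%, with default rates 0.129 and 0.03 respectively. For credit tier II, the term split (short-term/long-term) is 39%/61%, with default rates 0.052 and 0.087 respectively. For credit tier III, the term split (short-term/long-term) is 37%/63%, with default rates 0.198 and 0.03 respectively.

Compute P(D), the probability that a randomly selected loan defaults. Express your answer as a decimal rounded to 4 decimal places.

P(D|I) = 0.2·0.129 + 0.8·0.03 = 0.0258 + 0.024 = 0.0498
P(D|II) = 0.39·0.052 + 0.61·0.087 = 0.02028 + 0.05307 = 0.07335
P(D|III) = 0.37·0.198 + 0.63·0.03 = 0.07326 + 0.0189 = 0.09216
Then overall,
P(D) = 0.29·0.0498 + 0.29·0.07335 + 0.42·0.09216
      = 0.014442 + 0.0212715 + 0.0387072 = 0.0744207

P(D) ≈ 0.0744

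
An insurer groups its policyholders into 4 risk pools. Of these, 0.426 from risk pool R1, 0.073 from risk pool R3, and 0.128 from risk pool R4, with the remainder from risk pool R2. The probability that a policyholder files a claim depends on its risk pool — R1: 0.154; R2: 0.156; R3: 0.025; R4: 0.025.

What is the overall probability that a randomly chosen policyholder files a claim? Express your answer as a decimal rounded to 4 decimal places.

P(C) ≈ 0.1288

P(R2) = 1 − (0.426 + 0.073 + 0.128) = 0.373.
By the law of total probability,
P(C) = P(C|R1)·P(R1) + P(C|R2)·P(R2) + P(C|R3)·P(R3) + P(C|R4)·P(R4)
      = 0.154·0.426 + 0.156·0.373 + 0.025·0.073 + 0.025·0.128
      = 0.065604 + 0.058188 + 0.001825 + 0.0032 = 0.128817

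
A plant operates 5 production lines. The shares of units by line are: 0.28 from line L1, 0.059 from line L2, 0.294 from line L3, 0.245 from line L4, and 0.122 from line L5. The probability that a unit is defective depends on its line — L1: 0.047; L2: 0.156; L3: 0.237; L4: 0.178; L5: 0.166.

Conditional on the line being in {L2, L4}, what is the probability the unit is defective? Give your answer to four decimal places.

Let S = {L2, L4}.
P(S) = 0.059 + 0.245 = 0.304.
P(D ∩ S) = 0.156·0.059 + 0.178·0.245 = 0.009204 + 0.04361 = 0.052814.
P(D | S) = 0.052814 / 0.304 = 0.173730…

P(D|S) ≈ 0.1737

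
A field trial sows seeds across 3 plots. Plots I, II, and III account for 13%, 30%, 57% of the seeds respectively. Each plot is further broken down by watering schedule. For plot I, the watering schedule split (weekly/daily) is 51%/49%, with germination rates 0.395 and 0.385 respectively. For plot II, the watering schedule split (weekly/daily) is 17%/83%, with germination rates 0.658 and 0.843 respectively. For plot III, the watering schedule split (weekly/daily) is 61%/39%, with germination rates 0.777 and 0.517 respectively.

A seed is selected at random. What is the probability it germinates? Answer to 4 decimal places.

P(G|I) = 0.51·0.395 + 0.49·0.385 = 0.20145 + 0.18865 = 0.3901
P(G|II) = 0.17·0.658 + 0.83·0.843 = 0.11186 + 0.69969 = 0.81155
P(G|III) = 0.61·0.777 + 0.39·0.517 = 0.47397 + 0.20163 = 0.6756
Then overall,
P(G) = 0.13·0.3901 + 0.3·0.81155 + 0.57·0.6756
      = 0.050713 + 0.243465 + 0.385092 = 0.67927

P(G) ≈ 0.6793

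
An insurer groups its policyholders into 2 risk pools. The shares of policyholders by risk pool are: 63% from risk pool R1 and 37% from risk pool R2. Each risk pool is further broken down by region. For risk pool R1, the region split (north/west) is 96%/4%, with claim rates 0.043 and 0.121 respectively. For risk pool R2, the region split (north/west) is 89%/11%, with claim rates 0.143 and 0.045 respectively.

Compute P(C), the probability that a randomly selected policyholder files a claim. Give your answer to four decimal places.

0.0780

P(C|R1) = 0.96·0.043 + 0.04·0.121 = 0.04128 + 0.00484 = 0.04612
P(C|R2) = 0.89·0.143 + 0.11·0.045 = 0.12727 + 0.00495 = 0.13222
Then overall,
P(C) = 0.63·0.04612 + 0.37·0.13222
      = 0.0290556 + 0.0489214 = 0.077977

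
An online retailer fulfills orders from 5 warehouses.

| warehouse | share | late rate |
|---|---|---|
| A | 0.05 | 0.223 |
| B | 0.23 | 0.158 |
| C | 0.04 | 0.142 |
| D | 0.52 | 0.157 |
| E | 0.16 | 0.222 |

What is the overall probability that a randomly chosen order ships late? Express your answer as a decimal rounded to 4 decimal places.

Summing over the partition,
P(L) = P(L|A)·P(A) + P(L|B)·P(B) + P(L|C)·P(C) + P(L|D)·P(D) + P(L|E)·P(E)
      = 0.223·0.05 + 0.158·0.23 + 0.142·0.04 + 0.157·0.52 + 0.222·0.16
      = 0.01115 + 0.03634 + 0.00568 + 0.08164 + 0.03552 = 0.17033

0.1703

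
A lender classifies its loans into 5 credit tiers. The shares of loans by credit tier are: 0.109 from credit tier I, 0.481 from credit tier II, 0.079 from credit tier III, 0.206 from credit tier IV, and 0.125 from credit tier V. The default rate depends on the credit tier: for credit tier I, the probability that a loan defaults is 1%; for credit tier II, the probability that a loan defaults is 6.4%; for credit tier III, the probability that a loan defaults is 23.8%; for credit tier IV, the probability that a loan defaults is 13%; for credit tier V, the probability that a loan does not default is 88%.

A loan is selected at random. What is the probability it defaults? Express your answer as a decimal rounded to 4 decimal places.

P(D) ≈ 0.0925

P(D|V) = 1 − 0.88 = 0.12.
P(D) = P(D|I)·P(I) + P(D|II)·P(II) + P(D|III)·P(III) + P(D|IV)·P(IV) + P(D|V)·P(V)
      = 0.01·0.109 + 0.064·0.481 + 0.238·0.079 + 0.13·0.206 + 0.12·0.125
      = 0.00109 + 0.030784 + 0.018802 + 0.02678 + 0.015 = 0.092456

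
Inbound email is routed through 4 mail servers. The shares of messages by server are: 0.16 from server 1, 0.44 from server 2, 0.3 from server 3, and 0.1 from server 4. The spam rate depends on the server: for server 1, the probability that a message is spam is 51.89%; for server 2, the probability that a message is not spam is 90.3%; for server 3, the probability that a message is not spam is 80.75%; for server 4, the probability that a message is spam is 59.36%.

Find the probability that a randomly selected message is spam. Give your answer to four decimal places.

P(S|2) = 1 − 0.903 = 0.097.
P(S|3) = 1 − 0.8075 = 0.1925.
P(S) = P(S|1)·P(1) + P(S|2)·P(2) + P(S|3)·P(3) + P(S|4)·P(4)
      = 0.5189·0.16 + 0.097·0.44 + 0.1925·0.3 + 0.5936·0.1
      = 0.083024 + 0.04268 + 0.05775 + 0.05936 = 0.242814

0.2428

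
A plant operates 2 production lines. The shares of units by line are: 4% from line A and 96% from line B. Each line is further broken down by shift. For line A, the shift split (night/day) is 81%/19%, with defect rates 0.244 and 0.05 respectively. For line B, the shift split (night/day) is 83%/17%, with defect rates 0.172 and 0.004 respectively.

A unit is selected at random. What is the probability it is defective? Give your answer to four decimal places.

P(D|A) = 0.81·0.244 + 0.19·0.05 = 0.19764 + 0.0095 = 0.20714
P(D|B) = 0.83·0.172 + 0.17·0.004 = 0.14276 + 0.00068 = 0.14344
By total probability over the outer partition,
P(D) = 0.04·0.20714 + 0.96·0.14344
      = 0.0082856 + 0.1377024 = 0.145988

P(D) ≈ 0.1460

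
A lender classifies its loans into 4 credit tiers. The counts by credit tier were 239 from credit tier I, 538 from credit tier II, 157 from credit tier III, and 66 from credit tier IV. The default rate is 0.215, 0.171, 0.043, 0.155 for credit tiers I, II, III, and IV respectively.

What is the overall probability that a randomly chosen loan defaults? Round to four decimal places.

Total: 239 + 538 + 157 + 66 = 1000.
P(I) = 239/1000 = 0.239. P(II) = 538/1000 = 0.538. P(III) = 157/1000 = 0.157. P(IV) = 66/1000 = 0.066.
P(D) = P(D|I)·P(I) + P(D|II)·P(II) + P(D|III)·P(III) + P(D|IV)·P(IV)
      = 0.215·0.239 + 0.171·0.538 + 0.043·0.157 + 0.155·0.066
      = 0.051385 + 0.091998 + 0.006751 + 0.01023 = 0.160364

P(D) ≈ 0.1604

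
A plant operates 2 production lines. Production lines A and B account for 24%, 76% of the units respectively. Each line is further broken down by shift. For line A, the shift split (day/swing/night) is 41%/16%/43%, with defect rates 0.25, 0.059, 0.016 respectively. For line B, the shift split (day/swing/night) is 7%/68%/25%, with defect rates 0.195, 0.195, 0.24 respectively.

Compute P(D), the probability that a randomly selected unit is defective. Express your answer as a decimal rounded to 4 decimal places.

P(D|A) = 0.41·0.25 + 0.16·0.059 + 0.43·0.016 = 0.1025 + 0.00944 + 0.00688 = 0.11882
P(D|B) = 0.07·0.195 + 0.68·0.195 + 0.25·0.24 = 0.01365 + 0.1326 + 0.06 = 0.20625
By total probability over the outer partition,
P(D) = 0.24·0.11882 + 0.76·0.20625
      = 0.0285168 + 0.15675 = 0.1852668

P(D) ≈ 0.1853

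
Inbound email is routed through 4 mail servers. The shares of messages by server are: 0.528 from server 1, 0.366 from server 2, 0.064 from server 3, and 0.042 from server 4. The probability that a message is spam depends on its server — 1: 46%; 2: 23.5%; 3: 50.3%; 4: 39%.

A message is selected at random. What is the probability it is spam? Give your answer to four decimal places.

0.3775

P(S) = P(S|1)·P(1) + P(S|2)·P(2) + P(S|3)·P(3) + P(S|4)·P(4)
      = 0.46·0.528 + 0.235·0.366 + 0.503·0.064 + 0.39·0.042
      = 0.24288 + 0.08601 + 0.032192 + 0.01638 = 0.377462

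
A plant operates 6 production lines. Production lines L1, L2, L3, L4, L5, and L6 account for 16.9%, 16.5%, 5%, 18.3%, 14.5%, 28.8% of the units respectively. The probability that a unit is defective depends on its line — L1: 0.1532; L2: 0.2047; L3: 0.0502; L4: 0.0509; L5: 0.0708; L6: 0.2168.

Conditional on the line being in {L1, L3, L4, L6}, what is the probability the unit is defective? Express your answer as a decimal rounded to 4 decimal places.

0.1452

Let S = {L1, L3, L4, L6}.
P(S) = 0.169 + 0.05 + 0.183 + 0.288 = 0.69.
P(D ∩ S) = 0.1532·0.169 + 0.0502·0.05 + 0.0509·0.183 + 0.2168·0.288 = 0.0258908 + 0.00251 + 0.0093147 + 0.0624384 = 0.1001539.
P(D | S) = 0.1001539 / 0.69 = 0.145151…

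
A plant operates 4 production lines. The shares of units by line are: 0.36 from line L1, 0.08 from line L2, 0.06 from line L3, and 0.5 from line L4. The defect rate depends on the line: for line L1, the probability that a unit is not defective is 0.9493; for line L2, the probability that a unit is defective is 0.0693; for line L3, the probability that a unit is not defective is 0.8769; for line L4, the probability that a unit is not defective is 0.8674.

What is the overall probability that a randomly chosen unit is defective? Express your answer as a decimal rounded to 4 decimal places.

P(D|L1) = 1 − 0.9493 = 0.0507.
P(D|L3) = 1 − 0.8769 = 0.1231.
P(D|L4) = 1 − 0.8674 = 0.1326.
Using total probability over the partition,
P(D) = P(D|L1)·P(L1) + P(D|L2)·P(L2) + P(D|L3)·P(L3) + P(D|L4)·P(L4)
      = 0.0507·0.36 + 0.0693·0.08 + 0.1231·0.06 + 0.1326·0.5
      = 0.018252 + 0.005544 + 0.007386 + 0.0663 = 0.097482

0.0975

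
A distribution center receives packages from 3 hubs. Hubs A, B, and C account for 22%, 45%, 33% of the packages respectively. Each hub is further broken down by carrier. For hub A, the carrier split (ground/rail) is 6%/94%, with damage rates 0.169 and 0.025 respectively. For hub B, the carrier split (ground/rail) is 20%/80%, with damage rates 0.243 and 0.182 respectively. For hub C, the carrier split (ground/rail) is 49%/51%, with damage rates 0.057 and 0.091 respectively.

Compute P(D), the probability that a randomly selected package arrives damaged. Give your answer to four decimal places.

P(D|A) = 0.06·0.169 + 0.94·0.025 = 0.01014 + 0.0235 = 0.03364
P(D|B) = 0.2·0.243 + 0.8·0.182 = 0.0486 + 0.1456 = 0.1942
P(D|C) = 0.49·0.057 + 0.51·0.091 = 0.02793 + 0.04641 = 0.07434
By total probability over the outer partition,
P(D) = 0.22·0.03364 + 0.45·0.1942 + 0.33·0.07434
      = 0.0074008 + 0.08739 + 0.0245322 = 0.119323

P(D) ≈ 0.1193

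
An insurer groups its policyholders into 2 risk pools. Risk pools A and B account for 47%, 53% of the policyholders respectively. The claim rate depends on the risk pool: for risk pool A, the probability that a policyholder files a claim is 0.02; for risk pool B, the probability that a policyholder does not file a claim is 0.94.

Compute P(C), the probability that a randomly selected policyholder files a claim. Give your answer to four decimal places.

P(C) ≈ 0.0412

P(C|B) = 1 − 0.94 = 0.06.
Using total probability over the partition,
P(C) = P(C|A)·P(A) + P(C|B)·P(B)
      = 0.02·0.47 + 0.06·0.53
      = 0.0094 + 0.0318 = 0.0412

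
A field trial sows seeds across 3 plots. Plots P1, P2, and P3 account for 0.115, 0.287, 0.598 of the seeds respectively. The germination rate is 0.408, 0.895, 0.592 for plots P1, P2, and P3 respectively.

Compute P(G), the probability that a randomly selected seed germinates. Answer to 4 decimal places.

0.6578

P(G) = P(G|P1)·P(P1) + P(G|P2)·P(P2) + P(G|P3)·P(P3)
      = 0.408·0.115 + 0.895·0.287 + 0.592·0.598
      = 0.04692 + 0.256865 + 0.354016 = 0.657801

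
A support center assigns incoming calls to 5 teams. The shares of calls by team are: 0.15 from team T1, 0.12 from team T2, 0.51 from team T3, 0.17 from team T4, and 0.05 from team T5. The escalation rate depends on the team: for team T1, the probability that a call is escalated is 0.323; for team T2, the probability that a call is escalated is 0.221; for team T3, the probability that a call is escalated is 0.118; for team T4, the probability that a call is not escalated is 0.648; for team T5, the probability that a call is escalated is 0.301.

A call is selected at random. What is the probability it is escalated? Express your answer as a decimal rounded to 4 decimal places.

P(E|T4) = 1 − 0.648 = 0.352.
P(E) = P(E|T1)·P(T1) + P(E|T2)·P(T2) + P(E|T3)·P(T3) + P(E|T4)·P(T4) + P(E|T5)·P(T5)
      = 0.323·0.15 + 0.221·0.12 + 0.118·0.51 + 0.352·0.17 + 0.301·0.05
      = 0.04845 + 0.02652 + 0.06018 + 0.05984 + 0.01505 = 0.21004

P(E) ≈ 0.2100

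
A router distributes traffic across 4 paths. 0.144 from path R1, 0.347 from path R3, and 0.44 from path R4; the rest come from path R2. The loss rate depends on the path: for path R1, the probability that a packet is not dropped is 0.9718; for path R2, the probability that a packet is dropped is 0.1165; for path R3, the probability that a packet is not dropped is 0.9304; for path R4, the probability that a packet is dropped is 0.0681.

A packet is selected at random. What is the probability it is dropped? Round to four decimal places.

0.0662

P(R2) = 1 − (0.144 + 0.347 + 0.44) = 0.069.
P(L|R1) = 1 − 0.9718 = 0.0282.
P(L|R3) = 1 − 0.9304 = 0.0696.
P(L) = P(L|R1)·P(R1) + P(L|R2)·P(R2) + P(L|R3)·P(R3) + P(L|R4)·P(R4)
      = 0.0282·0.144 + 0.1165·0.069 + 0.0696·0.347 + 0.0681·0.44
      = 0.0040608 + 0.0080385 + 0.0241512 + 0.029964 = 0.0662145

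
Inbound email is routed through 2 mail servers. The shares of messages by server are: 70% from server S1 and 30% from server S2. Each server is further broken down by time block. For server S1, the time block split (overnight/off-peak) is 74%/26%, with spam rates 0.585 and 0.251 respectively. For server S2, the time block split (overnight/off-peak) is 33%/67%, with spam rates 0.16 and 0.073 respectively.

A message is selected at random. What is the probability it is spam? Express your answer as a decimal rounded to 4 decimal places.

P(S|S1) = 0.74·0.585 + 0.26·0.251 = 0.4329 + 0.06526 = 0.49816
P(S|S2) = 0.33·0.16 + 0.67·0.073 = 0.0528 + 0.04891 = 0.10171
Then overall,
P(S) = 0.7·0.49816 + 0.3·0.10171
      = 0.348712 + 0.030513 = 0.379225

0.3792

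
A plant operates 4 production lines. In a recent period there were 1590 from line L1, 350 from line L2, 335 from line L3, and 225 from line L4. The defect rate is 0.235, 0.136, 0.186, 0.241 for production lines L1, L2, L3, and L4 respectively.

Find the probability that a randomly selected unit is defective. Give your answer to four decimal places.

P(D) ≈ 0.2151

Total: 1590 + 350 + 335 + 225 = 2500.
P(L1) = 1590/2500 = 0.636. P(L2) = 350/2500 = 0.14. P(L3) = 335/2500 = 0.134. P(L4) = 225/2500 = 0.09.
P(D) = P(D|L1)·P(L1) + P(D|L2)·P(L2) + P(D|L3)·P(L3) + P(D|L4)·P(L4)
      = 0.235·0.636 + 0.136·0.14 + 0.186·0.134 + 0.241·0.09
      = 0.14946 + 0.01904 + 0.024924 + 0.02169 = 0.215114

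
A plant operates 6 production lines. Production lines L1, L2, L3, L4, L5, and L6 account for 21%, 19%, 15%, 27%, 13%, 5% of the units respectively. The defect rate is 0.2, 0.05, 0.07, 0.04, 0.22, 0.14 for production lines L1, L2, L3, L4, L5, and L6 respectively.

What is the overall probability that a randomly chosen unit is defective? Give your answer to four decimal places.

Using total probability over the partition,
P(D) = P(D|L1)·P(L1) + P(D|L2)·P(L2) + P(D|L3)·P(L3) + P(D|L4)·P(L4) + P(D|L5)·P(L5) + P(D|L6)·P(L6)
      = 0.2·0.21 + 0.05·0.19 + 0.07·0.15 + 0.04·0.27 + 0.22·0.13 + 0.14·0.05
      = 0.042 + 0.0095 + 0.0105 + 0.0108 + 0.0286 + 0.007 = 0.1084

P(D) ≈ 0.1084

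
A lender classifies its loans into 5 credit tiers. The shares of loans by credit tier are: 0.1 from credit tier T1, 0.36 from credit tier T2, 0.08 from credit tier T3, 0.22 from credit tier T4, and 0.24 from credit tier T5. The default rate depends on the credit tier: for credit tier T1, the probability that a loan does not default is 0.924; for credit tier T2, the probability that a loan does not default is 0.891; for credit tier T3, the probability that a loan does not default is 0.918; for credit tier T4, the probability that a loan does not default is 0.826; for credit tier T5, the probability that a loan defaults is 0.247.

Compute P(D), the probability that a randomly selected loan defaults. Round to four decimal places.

0.1510

P(D|T1) = 1 − 0.924 = 0.076.
P(D|T2) = 1 − 0.891 = 0.109.
P(D|T3) = 1 − 0.918 = 0.082.
P(D|T4) = 1 − 0.826 = 0.174.
P(D) = P(D|T1)·P(T1) + P(D|T2)·P(T2) + P(D|T3)·P(T3) + P(D|T4)·P(T4) + P(D|T5)·P(T5)
      = 0.076·0.1 + 0.109·0.36 + 0.082·0.08 + 0.174·0.22 + 0.247·0.24
      = 0.0076 + 0.03924 + 0.00656 + 0.03828 + 0.05928 = 0.15096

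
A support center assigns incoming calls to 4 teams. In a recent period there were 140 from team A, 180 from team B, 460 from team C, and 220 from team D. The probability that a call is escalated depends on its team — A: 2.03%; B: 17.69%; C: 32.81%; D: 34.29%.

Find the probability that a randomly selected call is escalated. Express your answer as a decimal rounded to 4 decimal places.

0.2610

Total: 140 + 180 + 460 + 220 = 1000.
P(A) = 140/1000 = 0.14. P(B) = 180/1000 = 0.18. P(C) = 460/1000 = 0.46. P(D) = 220/1000 = 0.22.
By the law of total probability,
P(E) = P(E|A)·P(A) + P(E|B)·P(B) + P(E|C)·P(C) + P(E|D)·P(D)
      = 0.0203·0.14 + 0.1769·0.18 + 0.3281·0.46 + 0.3429·0.22
      = 0.002842 + 0.031842 + 0.150926 + 0.075438 = 0.261048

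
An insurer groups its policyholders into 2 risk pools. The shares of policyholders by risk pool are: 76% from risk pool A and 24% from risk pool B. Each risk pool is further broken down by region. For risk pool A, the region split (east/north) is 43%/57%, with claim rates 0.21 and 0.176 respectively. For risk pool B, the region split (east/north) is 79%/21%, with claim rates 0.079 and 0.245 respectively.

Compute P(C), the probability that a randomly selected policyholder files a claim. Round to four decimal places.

P(C|A) = 0.43·0.21 + 0.57·0.176 = 0.0903 + 0.10032 = 0.19062
P(C|B) = 0.79·0.079 + 0.21·0.245 = 0.06241 + 0.05145 = 0.11386
Then overall,
P(C) = 0.76·0.19062 + 0.24·0.11386
      = 0.1448712 + 0.0273264 = 0.1721976

0.1722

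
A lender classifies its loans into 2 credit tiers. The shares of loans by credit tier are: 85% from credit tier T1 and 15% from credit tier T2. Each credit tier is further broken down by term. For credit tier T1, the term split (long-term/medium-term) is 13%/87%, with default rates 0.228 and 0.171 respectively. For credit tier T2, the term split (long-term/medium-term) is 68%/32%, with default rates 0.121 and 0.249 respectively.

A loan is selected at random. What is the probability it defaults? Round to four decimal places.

0.1759

P(D|T1) = 0.13·0.228 + 0.87·0.171 = 0.02964 + 0.14877 = 0.17841
P(D|T2) = 0.68·0.121 + 0.32·0.249 = 0.08228 + 0.07968 = 0.16196
Then overall,
P(D) = 0.85·0.17841 + 0.15·0.16196
      = 0.1516485 + 0.024294 = 0.1759425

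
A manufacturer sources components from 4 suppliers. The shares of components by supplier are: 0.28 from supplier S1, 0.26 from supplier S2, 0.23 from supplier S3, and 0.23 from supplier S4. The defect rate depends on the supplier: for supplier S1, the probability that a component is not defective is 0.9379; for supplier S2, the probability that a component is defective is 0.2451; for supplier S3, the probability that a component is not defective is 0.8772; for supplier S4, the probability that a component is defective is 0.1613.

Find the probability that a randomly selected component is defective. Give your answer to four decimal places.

0.1465

P(D|S1) = 1 − 0.9379 = 0.0621.
P(D|S3) = 1 − 0.8772 = 0.1228.
P(D) = P(D|S1)·P(S1) + P(D|S2)·P(S2) + P(D|S3)·P(S3) + P(D|S4)·P(S4)
      = 0.0621·0.28 + 0.2451·0.26 + 0.1228·0.23 + 0.1613·0.23
      = 0.017388 + 0.063726 + 0.028244 + 0.037099 = 0.146457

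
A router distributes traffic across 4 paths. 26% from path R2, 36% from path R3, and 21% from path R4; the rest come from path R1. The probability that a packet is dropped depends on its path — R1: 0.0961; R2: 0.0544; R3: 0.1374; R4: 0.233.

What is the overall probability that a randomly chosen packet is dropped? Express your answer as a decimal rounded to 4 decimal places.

P(R1) = 1 − (0.26 + 0.36 + 0.21) = 0.17.
Summing over the partition,
P(L) = P(L|R1)·P(R1) + P(L|R2)·P(R2) + P(L|R3)·P(R3) + P(L|R4)·P(R4)
      = 0.0961·0.17 + 0.0544·0.26 + 0.1374·0.36 + 0.233·0.21
      = 0.016337 + 0.014144 + 0.049464 + 0.04893 = 0.128875

P(L) ≈ 0.1289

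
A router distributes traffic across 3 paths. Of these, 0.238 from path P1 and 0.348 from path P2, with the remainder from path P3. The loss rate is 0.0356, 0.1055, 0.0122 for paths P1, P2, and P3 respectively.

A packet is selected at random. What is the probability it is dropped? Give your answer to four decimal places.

P(P3) = 1 − (0.238 + 0.348) = 0.414.
P(L) = P(L|P1)·P(P1) + P(L|P2)·P(P2) + P(L|P3)·P(P3)
      = 0.0356·0.238 + 0.1055·0.348 + 0.0122·0.414
      = 0.0084728 + 0.036714 + 0.0050508 = 0.0502376

0.0502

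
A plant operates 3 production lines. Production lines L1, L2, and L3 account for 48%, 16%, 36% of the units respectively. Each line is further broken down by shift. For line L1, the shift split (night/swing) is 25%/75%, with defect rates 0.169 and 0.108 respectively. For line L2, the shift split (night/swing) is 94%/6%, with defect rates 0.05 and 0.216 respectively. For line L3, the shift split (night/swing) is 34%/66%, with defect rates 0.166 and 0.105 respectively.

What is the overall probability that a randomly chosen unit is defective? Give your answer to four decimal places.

P(D|L1) = 0.25·0.169 + 0.75·0.108 = 0.04225 + 0.081 = 0.12325
P(D|L2) = 0.94·0.05 + 0.06·0.216 = 0.047 + 0.01296 = 0.05996
P(D|L3) = 0.34·0.166 + 0.66·0.105 = 0.05644 + 0.0693 = 0.12574
By total probability over the outer partition,
P(D) = 0.48·0.12325 + 0.16·0.05996 + 0.36·0.12574
      = 0.05916 + 0.0095936 + 0.0452664 = 0.11402

P(D) ≈ 0.1140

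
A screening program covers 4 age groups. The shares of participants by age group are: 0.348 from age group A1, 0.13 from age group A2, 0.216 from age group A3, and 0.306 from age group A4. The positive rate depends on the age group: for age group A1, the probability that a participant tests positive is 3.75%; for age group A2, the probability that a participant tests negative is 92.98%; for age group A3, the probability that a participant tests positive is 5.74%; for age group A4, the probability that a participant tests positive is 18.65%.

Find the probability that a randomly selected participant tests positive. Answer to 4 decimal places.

P(T|A2) = 1 − 0.9298 = 0.0702.
P(T) = P(T|A1)·P(A1) + P(T|A2)·P(A2) + P(T|A3)·P(A3) + P(T|A4)·P(A4)
      = 0.0375·0.348 + 0.0702·0.13 + 0.0574·0.216 + 0.1865·0.306
      = 0.01305 + 0.009126 + 0.0123984 + 0.057069 = 0.0916434

P(T) ≈ 0.0916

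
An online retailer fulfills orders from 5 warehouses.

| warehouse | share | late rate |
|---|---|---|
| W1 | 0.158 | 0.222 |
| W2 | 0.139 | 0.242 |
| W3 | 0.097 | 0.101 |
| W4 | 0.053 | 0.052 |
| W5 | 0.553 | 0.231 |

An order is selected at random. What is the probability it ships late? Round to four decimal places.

By the law of total probability,
P(L) = P(L|W1)·P(W1) + P(L|W2)·P(W2) + P(L|W3)·P(W3) + P(L|W4)·P(W4) + P(L|W5)·P(W5)
      = 0.222·0.158 + 0.242·0.139 + 0.101·0.097 + 0.052·0.053 + 0.231·0.553
      = 0.035076 + 0.033638 + 0.009797 + 0.002756 + 0.127743 = 0.20901

P(L) ≈ 0.2090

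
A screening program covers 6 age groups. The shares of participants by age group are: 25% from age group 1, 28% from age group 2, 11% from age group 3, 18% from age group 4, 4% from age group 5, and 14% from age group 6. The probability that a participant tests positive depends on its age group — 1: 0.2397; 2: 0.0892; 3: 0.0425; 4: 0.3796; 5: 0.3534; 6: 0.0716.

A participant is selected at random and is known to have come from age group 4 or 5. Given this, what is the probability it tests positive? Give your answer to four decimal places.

Let S = {4, 5}.
P(S) = 0.18 + 0.04 = 0.22.
P(T ∩ S) = 0.3796·0.18 + 0.3534·0.04 = 0.068328 + 0.014136 = 0.082464.
P(T | S) = 0.082464 / 0.22 = 0.374836…

P(T|S) ≈ 0.3748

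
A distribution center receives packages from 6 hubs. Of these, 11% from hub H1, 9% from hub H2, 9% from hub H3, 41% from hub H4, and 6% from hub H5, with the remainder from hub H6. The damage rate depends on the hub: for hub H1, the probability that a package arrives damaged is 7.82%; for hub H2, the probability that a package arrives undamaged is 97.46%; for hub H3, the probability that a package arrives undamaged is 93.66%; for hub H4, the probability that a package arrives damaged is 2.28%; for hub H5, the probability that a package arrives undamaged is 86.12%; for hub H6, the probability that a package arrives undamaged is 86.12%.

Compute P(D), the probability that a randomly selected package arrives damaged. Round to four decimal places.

P(H6) = 1 − (0.11 + 0.09 + 0.09 + 0.41 + 0.06) = 0.24.
P(D|H2) = 1 − 0.9746 = 0.0254.
P(D|H3) = 1 − 0.9366 = 0.0634.
P(D|H5) = 1 − 0.8612 = 0.1388.
P(D|H6) = 1 − 0.8612 = 0.1388.
Using total probability over the partition,
P(D) = P(D|H1)·P(H1) + P(D|H2)·P(H2) + P(D|H3)·P(H3) + P(D|H4)·P(H4) + P(D|H5)·P(H5) + P(D|H6)·P(H6)
      = 0.0782·0.11 + 0.0254·0.09 + 0.0634·0.09 + 0.0228·0.41 + 0.1388·0.06 + 0.1388·0.24
      = 0.008602 + 0.002286 + 0.005706 + 0.009348 + 0.008328 + 0.033312 = 0.067582

P(D) ≈ 0.0676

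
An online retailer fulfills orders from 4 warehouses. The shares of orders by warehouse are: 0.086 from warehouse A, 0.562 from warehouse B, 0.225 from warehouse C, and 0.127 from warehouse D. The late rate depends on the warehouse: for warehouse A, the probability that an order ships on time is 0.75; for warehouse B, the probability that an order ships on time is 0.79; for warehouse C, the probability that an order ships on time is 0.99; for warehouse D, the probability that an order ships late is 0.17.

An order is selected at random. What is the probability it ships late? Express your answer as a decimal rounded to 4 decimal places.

P(L|A) = 1 − 0.75 = 0.25.
P(L|B) = 1 − 0.79 = 0.21.
P(L|C) = 1 − 0.99 = 0.01.
By the law of total probability,
P(L) = P(L|A)·P(A) + P(L|B)·P(B) + P(L|C)·P(C) + P(L|D)·P(D)
      = 0.25·0.086 + 0.21·0.562 + 0.01·0.225 + 0.17·0.127
      = 0.0215 + 0.11802 + 0.00225 + 0.02159 = 0.16336

0.1634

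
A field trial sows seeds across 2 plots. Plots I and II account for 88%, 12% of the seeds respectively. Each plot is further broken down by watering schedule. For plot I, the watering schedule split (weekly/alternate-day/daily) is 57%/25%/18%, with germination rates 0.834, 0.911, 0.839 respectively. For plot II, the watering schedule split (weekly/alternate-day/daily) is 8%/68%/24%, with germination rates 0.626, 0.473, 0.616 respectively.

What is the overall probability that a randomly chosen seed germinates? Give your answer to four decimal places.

0.8140

P(G|I) = 0.57·0.834 + 0.25·0.911 + 0.18·0.839 = 0.47538 + 0.22775 + 0.15102 = 0.85415
P(G|II) = 0.08·0.626 + 0.68·0.473 + 0.24·0.616 = 0.05008 + 0.32164 + 0.14784 = 0.51956
By total probability over the outer partition,
P(G) = 0.88·0.85415 + 0.12·0.51956
      = 0.751652 + 0.0623472 = 0.8139992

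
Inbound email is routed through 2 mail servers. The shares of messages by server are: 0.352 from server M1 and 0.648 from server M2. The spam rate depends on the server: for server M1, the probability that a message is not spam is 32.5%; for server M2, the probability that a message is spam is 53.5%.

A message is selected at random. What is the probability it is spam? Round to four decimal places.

P(S) ≈ 0.5843

P(S|M1) = 1 − 0.325 = 0.675.
P(S) = P(S|M1)·P(M1) + P(S|M2)·P(M2)
      = 0.675·0.352 + 0.535·0.648
      = 0.2376 + 0.34668 = 0.58428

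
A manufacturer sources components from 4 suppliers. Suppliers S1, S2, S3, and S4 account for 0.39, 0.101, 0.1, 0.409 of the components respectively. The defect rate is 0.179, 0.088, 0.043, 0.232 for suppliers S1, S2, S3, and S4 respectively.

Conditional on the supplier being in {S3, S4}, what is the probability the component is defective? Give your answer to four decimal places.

Let S = {S3, S4}.
P(S) = 0.1 + 0.409 = 0.509.
P(D ∩ S) = 0.043·0.1 + 0.232·0.409 = 0.0043 + 0.094888 = 0.099188.
P(D | S) = 0.099188 / 0.509 = 0.194868…

P(D|S) ≈ 0.1949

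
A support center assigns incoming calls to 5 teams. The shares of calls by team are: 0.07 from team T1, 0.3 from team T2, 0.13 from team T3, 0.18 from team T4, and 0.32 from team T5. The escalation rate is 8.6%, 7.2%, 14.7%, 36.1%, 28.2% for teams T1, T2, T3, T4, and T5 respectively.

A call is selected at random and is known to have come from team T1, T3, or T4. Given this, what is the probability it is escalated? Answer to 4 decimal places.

0.2371

Let S = {T1, T3, T4}.
P(S) = 0.07 + 0.13 + 0.18 = 0.38.
P(E ∩ S) = 0.086·0.07 + 0.147·0.13 + 0.361·0.18 = 0.00602 + 0.01911 + 0.06498 = 0.09011.
P(E | S) = 0.09011 / 0.38 = 0.237132…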